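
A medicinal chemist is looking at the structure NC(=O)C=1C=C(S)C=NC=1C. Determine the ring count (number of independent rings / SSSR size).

In SMILES, each pair of matching ring-closure digits denotes one ring-closing bond; the number of such bonds equals the number of independent rings.
Ring-closure bonds here: 1.

1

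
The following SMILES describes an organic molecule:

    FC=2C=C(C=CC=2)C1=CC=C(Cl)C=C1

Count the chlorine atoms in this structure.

1

Scan the SMILES for Cl atoms (remember two-letter symbols like Cl and Br are single atoms).
Chlorine count: 1.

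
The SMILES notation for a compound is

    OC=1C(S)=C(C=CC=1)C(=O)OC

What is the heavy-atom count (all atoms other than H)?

12

Every atom symbol written in the SMILES (organic subset) is one heavy atom; implicit H are not written.
Heavy atoms by element → C:8, O:3, S:1.
Total: 12.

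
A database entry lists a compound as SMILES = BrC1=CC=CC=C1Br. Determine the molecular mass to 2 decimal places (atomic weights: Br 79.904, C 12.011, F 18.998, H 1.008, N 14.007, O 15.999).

First, the molecular formula is C6H4Br2 (counting implicit H from valence).
  Br: 2 × 79.904 = 159.808
  C: 6 × 12.011 = 72.066
  H: 4 × 1.008 = 4.032
Sum: 2×79.904 + 6×12.011 + 4×1.008 = 235.906 → 235.91 g/mol.

235.91 g/mol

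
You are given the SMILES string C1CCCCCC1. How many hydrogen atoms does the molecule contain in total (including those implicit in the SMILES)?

14

Walk through each heavy atom and fill implicit hydrogens from standard valence (C 4, N 3, O 2, S 2, halogen 1):
  atom 1: C, bond orders sum to 2 (valence 4) → 2 H
  atom 2: C, bond orders sum to 2 (valence 4) → 2 H
  atom 3: C, bond orders sum to 2 (valence 4) → 2 H
  atom 4: C, bond orders sum to 2 (valence 4) → 2 H
  atom 5: C, bond orders sum to 2 (valence 4) → 2 H
  atom 6: C, bond orders sum to 2 (valence 4) → 2 H
  atom 7: C, bond orders sum to 2 (valence 4) → 2 H
Total hydrogens: 14.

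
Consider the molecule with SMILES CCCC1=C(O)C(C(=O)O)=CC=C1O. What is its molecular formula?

Walk through each heavy atom and fill implicit hydrogens from standard valence (C 4, N 3, O 2, S 2, halogen 1):
  atom 1: C, bond orders sum to 1 (valence 4) → 3 H
  atom 2: C, bond orders sum to 2 (valence 4) → 2 H
  atom 3: C, bond orders sum to 2 (valence 4) → 2 H
  atom 4: C, bond orders sum to 4 (valence 4) → 0 H
  atom 5: C, bond orders sum to 4 (valence 4) → 0 H
  atom 6: O, bond orders sum to 1 (valence 2) → 1 H
  atom 7: C, bond orders sum to 4 (valence 4) → 0 H
  atom 8: C, bond orders sum to 4 (valence 4) → 0 H
  atom 9: O, bond orders sum to 2 (valence 2) → 0 H
  atom 10: O, bond orders sum to 1 (valence 2) → 1 H
  atom 11: C, bond orders sum to 3 (valence 4) → 1 H
  atom 12: C, bond orders sum to 3 (valence 4) → 1 H
  atom 13: C, bond orders sum to 4 (valence 4) → 0 H
  atom 14: O, bond orders sum to 1 (valence 2) → 1 H
Totals → C:10, H:12, O:4.

C10H12O4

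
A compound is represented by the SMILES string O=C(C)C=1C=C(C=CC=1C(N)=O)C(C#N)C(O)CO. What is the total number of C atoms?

Count every carbon token in the SMILES (each C, including those in ring-closure positions and inside branches).
Carbon count: 13.

13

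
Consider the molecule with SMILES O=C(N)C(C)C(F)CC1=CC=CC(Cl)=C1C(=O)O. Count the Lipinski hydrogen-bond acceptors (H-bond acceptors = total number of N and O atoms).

4

N atoms: 1; O atoms: 3.
Lipinski HBA = 1 + 3 = 4.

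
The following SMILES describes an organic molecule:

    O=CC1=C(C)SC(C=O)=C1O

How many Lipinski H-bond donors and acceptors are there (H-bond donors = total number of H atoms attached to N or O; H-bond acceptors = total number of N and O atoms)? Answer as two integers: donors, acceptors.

Donors: find every N or O and count the H atoms it carries.
  atom 1 (O): bond orders sum to 2 → 0 H
  atom 9 (O): bond orders sum to 2 → 0 H
  atom 11 (O): bond orders sum to 1 → 1 H
Lipinski HBD = 1.
Acceptors: N atoms = 0, O atoms = 3 → HBA = 3.

1, 3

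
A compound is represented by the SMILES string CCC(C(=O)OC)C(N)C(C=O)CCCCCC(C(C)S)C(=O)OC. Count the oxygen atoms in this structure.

Scan the SMILES for O atoms (remember two-letter symbols like Cl and Br are single atoms).
Oxygen count: 5.

5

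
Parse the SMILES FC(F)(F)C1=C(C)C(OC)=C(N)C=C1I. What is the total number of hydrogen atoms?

9

Walk through each heavy atom and fill implicit hydrogens from standard valence (C 4, N 3, O 2, S 2, halogen 1):
  atom 1: F (halogen, monovalent) → 0 H
  atom 2: C, bond orders sum to 4 (valence 4) → 0 H
  atom 3: F (halogen, monovalent) → 0 H
  atom 4: F (halogen, monovalent) → 0 H
  atom 5: C, bond orders sum to 4 (valence 4) → 0 H
  atom 6: C, bond orders sum to 4 (valence 4) → 0 H
  atom 7: C, bond orders sum to 1 (valence 4) → 3 H
  atom 8: C, bond orders sum to 4 (valence 4) → 0 H
  atom 9: O, bond orders sum to 2 (valence 2) → 0 H
  atom 10: C, bond orders sum to 1 (valence 4) → 3 H
  atom 11: C, bond orders sum to 4 (valence 4) → 0 H
  atom 12: N, bond orders sum to 1 (valence 3) → 2 H
  atom 13: C, bond orders sum to 3 (valence 4) → 1 H
  atom 14: C, bond orders sum to 4 (valence 4) → 0 H
  atom 15: I (halogen, monovalent) → 0 H
Total hydrogens: 9.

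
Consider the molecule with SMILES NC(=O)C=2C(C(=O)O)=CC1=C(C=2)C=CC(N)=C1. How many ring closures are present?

2

In SMILES, each pair of matching ring-closure digits denotes one ring-closing bond; the number of such bonds equals the number of independent rings.
Ring-closure bonds here: 2.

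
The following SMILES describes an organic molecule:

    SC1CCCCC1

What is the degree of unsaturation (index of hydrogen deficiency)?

1

Molecular formula: C6H12S.
DoU = (2C + 2 + N − H − X) / 2, where X is the halogen count and O/S are ignored.
    = (2·6 + 2 + 0 − 12 − 0) / 2 = 2 / 2 = 1.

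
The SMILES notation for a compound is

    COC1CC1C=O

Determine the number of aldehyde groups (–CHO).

1

The aldehyde motif appears at heavy-atom position 6 in the SMILES.
Other groups present: 1 ether.
Aldehyde count: 1.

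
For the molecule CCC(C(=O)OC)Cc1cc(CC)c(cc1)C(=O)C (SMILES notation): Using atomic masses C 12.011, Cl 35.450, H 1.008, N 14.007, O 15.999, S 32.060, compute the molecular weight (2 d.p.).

First, the molecular formula is C16H22O3 (counting implicit H from valence).
  C: 16 × 12.011 = 192.176
  H: 22 × 1.008 = 22.176
  O: 3 × 15.999 = 47.997
Sum: 16×12.011 + 22×1.008 + 3×15.999 = 262.349 → 262.35 g/mol.

262.35 g/mol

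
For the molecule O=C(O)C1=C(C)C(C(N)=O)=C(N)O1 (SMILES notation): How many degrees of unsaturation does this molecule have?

Molecular formula: C7H8N2O4.
DoU = (2C + 2 + N − H − X) / 2, where X is the halogen count and O/S are ignored.
    = (2·7 + 2 + 2 − 8 − 0) / 2 = 10 / 2 = 5.

5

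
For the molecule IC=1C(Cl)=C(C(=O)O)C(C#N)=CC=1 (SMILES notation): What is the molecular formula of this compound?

Walk through each heavy atom and fill implicit hydrogens from standard valence (C 4, N 3, O 2, S 2, halogen 1):
  atom 1: I (halogen, monovalent) → 0 H
  atom 2: C, bond orders sum to 4 (valence 4) → 0 H
  atom 3: C, bond orders sum to 4 (valence 4) → 0 H
  atom 4: Cl (halogen, monovalent) → 0 H
  atom 5: C, bond orders sum to 4 (valence 4) → 0 H
  atom 6: C, bond orders sum to 4 (valence 4) → 0 H
  atom 7: O, bond orders sum to 2 (valence 2) → 0 H
  atom 8: O, bond orders sum to 1 (valence 2) → 1 H
  atom 9: C, bond orders sum to 4 (valence 4) → 0 H
  atom 10: C, bond orders sum to 4 (valence 4) → 0 H
  atom 11: N, bond orders sum to 3 (valence 3) → 0 H
  atom 12: C, bond orders sum to 3 (valence 4) → 1 H
  atom 13: C, bond orders sum to 3 (valence 4) → 1 H
Totals → C:8, H:3, Cl:1, I:1, N:1, O:2.

C8H3ClINO2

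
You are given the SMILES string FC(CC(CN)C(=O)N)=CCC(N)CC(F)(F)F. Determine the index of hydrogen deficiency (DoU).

Molecular formula: C10H17F4N3O.
DoU = (2C + 2 + N − H − X) / 2, where X is the halogen count and O/S are ignored.
    = (2·10 + 2 + 3 − 17 − 4) / 2 = 4 / 2 = 2.

2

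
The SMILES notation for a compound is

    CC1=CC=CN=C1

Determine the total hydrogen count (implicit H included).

7

Walk through each heavy atom and fill implicit hydrogens from standard valence (C 4, N 3, O 2, S 2, halogen 1):
  atom 1: C, bond orders sum to 1 (valence 4) → 3 H
  atom 2: C, bond orders sum to 4 (valence 4) → 0 H
  atom 3: C, bond orders sum to 3 (valence 4) → 1 H
  atom 4: C, bond orders sum to 3 (valence 4) → 1 H
  atom 5: C, bond orders sum to 3 (valence 4) → 1 H
  atom 6: N, bond orders sum to 3 (valence 3) → 0 H
  atom 7: C, bond orders sum to 3 (valence 4) → 1 H
Total hydrogens: 7.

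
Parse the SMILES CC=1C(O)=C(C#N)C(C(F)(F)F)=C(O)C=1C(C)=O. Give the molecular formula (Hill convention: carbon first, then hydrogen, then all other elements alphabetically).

Walk through each heavy atom and fill implicit hydrogens from standard valence (C 4, N 3, O 2, S 2, halogen 1):
  atom 1: C, bond orders sum to 1 (valence 4) → 3 H
  atom 2: C, bond orders sum to 4 (valence 4) → 0 H
  atom 3: C, bond orders sum to 4 (valence 4) → 0 H
  atom 4: O, bond orders sum to 1 (valence 2) → 1 H
  atom 5: C, bond orders sum to 4 (valence 4) → 0 H
  atom 6: C, bond orders sum to 4 (valence 4) → 0 H
  atom 7: N, bond orders sum to 3 (valence 3) → 0 H
  atom 8: C, bond orders sum to 4 (valence 4) → 0 H
  atom 9: C, bond orders sum to 4 (valence 4) → 0 H
  atom 10: F (halogen, monovalent) → 0 H
  atom 11: F (halogen, monovalent) → 0 H
  atom 12: F (halogen, monovalent) → 0 H
  atom 13: C, bond orders sum to 4 (valence 4) → 0 H
  atom 14: O, bond orders sum to 1 (valence 2) → 1 H
  atom 15: C, bond orders sum to 4 (valence 4) → 0 H
  atom 16: C, bond orders sum to 4 (valence 4) → 0 H
  atom 17: C, bond orders sum to 1 (valence 4) → 3 H
  atom 18: O, bond orders sum to 2 (valence 2) → 0 H
Totals → C:11, H:8, F:3, N:1, O:3.

C11H8F3NO3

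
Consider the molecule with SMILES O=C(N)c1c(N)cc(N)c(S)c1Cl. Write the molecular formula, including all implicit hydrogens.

Walk through each heavy atom and fill implicit hydrogens from standard valence (C 4, N 3, O 2, S 2, halogen 1); for lowercase aromatic atoms, an aromatic c carries 1 H when it has two neighbours and 0 H with three, and aromatic n carries 0 H:
  atom 1: O, bond orders sum to 2 (valence 2) → 0 H
  atom 2: C, bond orders sum to 4 (valence 4) → 0 H
  atom 3: N, bond orders sum to 1 (valence 3) → 2 H
  atom 4: aromatic c, 3 neighbours → 0 H
  atom 5: aromatic c, 3 neighbours → 0 H
  atom 6: N, bond orders sum to 1 (valence 3) → 2 H
  atom 7: aromatic c, 2 neighbours → 1 H
  atom 8: aromatic c, 3 neighbours → 0 H
  atom 9: N, bond orders sum to 1 (valence 3) → 2 H
  atom 10: aromatic c, 3 neighbours → 0 H
  atom 11: S, bond orders sum to 1 (valence 2) → 1 H
  atom 12: aromatic c, 3 neighbours → 0 H
  atom 13: Cl (halogen, monovalent) → 0 H
Totals → C:7, H:8, Cl:1, N:3, O:1, S:1.
In Hill order: C7H8ClN3OS.

C7H8ClN3OS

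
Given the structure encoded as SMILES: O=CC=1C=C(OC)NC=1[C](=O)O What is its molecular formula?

Walk through each heavy atom and fill implicit hydrogens from standard valence (C 4, N 3, O 2, S 2, halogen 1):
  atom 1: O, bond orders sum to 2 (valence 2) → 0 H
  atom 2: C, bond orders sum to 3 (valence 4) → 1 H
  atom 3: C, bond orders sum to 4 (valence 4) → 0 H
  atom 4: C, bond orders sum to 3 (valence 4) → 1 H
  atom 5: C, bond orders sum to 4 (valence 4) → 0 H
  atom 6: O, bond orders sum to 2 (valence 2) → 0 H
  atom 7: C, bond orders sum to 1 (valence 4) → 3 H
  atom 8: N, bond orders sum to 2 (valence 3) → 1 H
  atom 9: C, bond orders sum to 4 (valence 4) → 0 H
  atom 10: C with explicit H count 0
  atom 11: O, bond orders sum to 2 (valence 2) → 0 H
  atom 12: O, bond orders sum to 1 (valence 2) → 1 H
Totals → C:7, H:7, N:1, O:4.

C7H7NO4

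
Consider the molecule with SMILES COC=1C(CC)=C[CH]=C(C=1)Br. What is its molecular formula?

Walk through each heavy atom and fill implicit hydrogens from standard valence (C 4, N 3, O 2, S 2, halogen 1):
  atom 1: C, bond orders sum to 1 (valence 4) → 3 H
  atom 2: O, bond orders sum to 2 (valence 2) → 0 H
  atom 3: C, bond orders sum to 4 (valence 4) → 0 H
  atom 4: C, bond orders sum to 4 (valence 4) → 0 H
  atom 5: C, bond orders sum to 2 (valence 4) → 2 H
  atom 6: C, bond orders sum to 1 (valence 4) → 3 H
  atom 7: C, bond orders sum to 3 (valence 4) → 1 H
  atom 8: C with explicit H count 1
  atom 9: C, bond orders sum to 4 (valence 4) → 0 H
  atom 10: C, bond orders sum to 3 (valence 4) → 1 H
  atom 11: Br (halogen, monovalent) → 0 H
Totals → C:9, H:11, Br:1, O:1.

C9H11BrO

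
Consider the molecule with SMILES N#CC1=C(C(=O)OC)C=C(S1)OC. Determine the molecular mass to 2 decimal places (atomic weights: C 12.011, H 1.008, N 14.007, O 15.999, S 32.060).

197.21 g/mol

First, the molecular formula is C8H7NO3S (counting implicit H from valence).
  C: 8 × 12.011 = 96.088
  H: 7 × 1.008 = 7.056
  N: 1 × 14.007 = 14.007
  O: 3 × 15.999 = 47.997
  S: 1 × 32.060 = 32.060
Sum: 8×12.011 + 7×1.008 + 1×14.007 + 3×15.999 + 1×32.060 = 197.208 → 197.21 g/mol.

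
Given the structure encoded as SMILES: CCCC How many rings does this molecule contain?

0

In SMILES, each pair of matching ring-closure digits denotes one ring-closing bond; the number of such bonds equals the number of independent rings.
Ring-closure bonds here: 0.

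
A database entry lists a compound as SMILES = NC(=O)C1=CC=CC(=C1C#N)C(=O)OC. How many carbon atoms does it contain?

10

Count every carbon token in the SMILES (each C, including those in ring-closure positions and inside branches).
Carbon count: 10.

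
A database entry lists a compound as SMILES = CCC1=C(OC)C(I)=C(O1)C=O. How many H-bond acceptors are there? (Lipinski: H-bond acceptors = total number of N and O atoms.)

3

N atoms: 0; O atoms: 3.
Lipinski HBA = 0 + 3 = 3.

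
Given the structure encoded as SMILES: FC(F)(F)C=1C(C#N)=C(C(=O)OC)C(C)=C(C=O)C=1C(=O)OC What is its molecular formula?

C14H10F3NO5

Walk through each heavy atom and fill implicit hydrogens from standard valence (C 4, N 3, O 2, S 2, halogen 1):
  atom 1: F (halogen, monovalent) → 0 H
  atom 2: C, bond orders sum to 4 (valence 4) → 0 H
  atom 3: F (halogen, monovalent) → 0 H
  atom 4: F (halogen, monovalent) → 0 H
  atom 5: C, bond orders sum to 4 (valence 4) → 0 H
  atom 6: C, bond orders sum to 4 (valence 4) → 0 H
  atom 7: C, bond orders sum to 4 (valence 4) → 0 H
  atom 8: N, bond orders sum to 3 (valence 3) → 0 H
  atom 9: C, bond orders sum to 4 (valence 4) → 0 H
  atom 10: C, bond orders sum to 4 (valence 4) → 0 H
  atom 11: O, bond orders sum to 2 (valence 2) → 0 H
  atom 12: O, bond orders sum to 2 (valence 2) → 0 H
  atom 13: C, bond orders sum to 1 (valence 4) → 3 H
  atom 14: C, bond orders sum to 4 (valence 4) → 0 H
  atom 15: C, bond orders sum to 1 (valence 4) → 3 H
  atom 16: C, bond orders sum to 4 (valence 4) → 0 H
  atom 17: C, bond orders sum to 3 (valence 4) → 1 H
  atom 18: O, bond orders sum to 2 (valence 2) → 0 H
  atom 19: C, bond orders sum to 4 (valence 4) → 0 H
  atom 20: C, bond orders sum to 4 (valence 4) → 0 H
  atom 21: O, bond orders sum to 2 (valence 2) → 0 H
  atom 22: O, bond orders sum to 2 (valence 2) → 0 H
  atom 23: C, bond orders sum to 1 (valence 4) → 3 H
Totals → C:14, H:10, F:3, N:1, O:5.
In Hill order: C14H10F3NO5.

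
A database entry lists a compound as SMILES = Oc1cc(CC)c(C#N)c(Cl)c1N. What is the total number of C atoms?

Count every carbon token in the SMILES (each C, including those in ring-closure positions and inside branches).
Carbon count: 9.

9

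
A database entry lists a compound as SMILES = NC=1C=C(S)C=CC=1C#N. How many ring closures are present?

1

In SMILES, each pair of matching ring-closure digits denotes one ring-closing bond; the number of such bonds equals the number of independent rings.
Ring-closure bonds here: 1.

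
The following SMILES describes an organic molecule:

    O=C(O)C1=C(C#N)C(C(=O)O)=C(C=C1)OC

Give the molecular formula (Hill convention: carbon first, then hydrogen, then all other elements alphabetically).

C10H7NO5

Walk through each heavy atom and fill implicit hydrogens from standard valence (C 4, N 3, O 2, S 2, halogen 1):
  atom 1: O, bond orders sum to 2 (valence 2) → 0 H
  atom 2: C, bond orders sum to 4 (valence 4) → 0 H
  atom 3: O, bond orders sum to 1 (valence 2) → 1 H
  atom 4: C, bond orders sum to 4 (valence 4) → 0 H
  atom 5: C, bond orders sum to 4 (valence 4) → 0 H
  atom 6: C, bond orders sum to 4 (valence 4) → 0 H
  atom 7: N, bond orders sum to 3 (valence 3) → 0 H
  atom 8: C, bond orders sum to 4 (valence 4) → 0 H
  atom 9: C, bond orders sum to 4 (valence 4) → 0 H
  atom 10: O, bond orders sum to 2 (valence 2) → 0 H
  atom 11: O, bond orders sum to 1 (valence 2) → 1 H
  atom 12: C, bond orders sum to 4 (valence 4) → 0 H
  atom 13: C, bond orders sum to 3 (valence 4) → 1 H
  atom 14: C, bond orders sum to 3 (valence 4) → 1 H
  atom 15: O, bond orders sum to 2 (valence 2) → 0 H
  atom 16: C, bond orders sum to 1 (valence 4) → 3 H
Totals → C:10, H:7, N:1, O:5.
In Hill order: C10H7NO5.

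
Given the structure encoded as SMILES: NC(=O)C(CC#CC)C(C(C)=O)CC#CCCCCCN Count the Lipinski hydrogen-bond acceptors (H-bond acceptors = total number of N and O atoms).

N atoms: 2; O atoms: 2.
Lipinski HBA = 2 + 2 = 4.

4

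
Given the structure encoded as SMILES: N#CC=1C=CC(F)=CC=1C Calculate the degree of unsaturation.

6

Degree of unsaturation = (number of rings) + (number of π bonds).
Ring closures in the SMILES: 1.
π bonds: 3 double bonds (each 1 DoU), 1 triple bond (each 2 DoU) → 5 DoU from unsaturation.
Total DoU = 1 + 5 = 6.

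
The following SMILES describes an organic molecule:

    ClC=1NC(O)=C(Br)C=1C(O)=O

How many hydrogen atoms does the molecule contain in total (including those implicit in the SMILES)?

3

Walk through each heavy atom and fill implicit hydrogens from standard valence (C 4, N 3, O 2, S 2, halogen 1):
  atom 1: Cl (halogen, monovalent) → 0 H
  atom 2: C, bond orders sum to 4 (valence 4) → 0 H
  atom 3: N, bond orders sum to 2 (valence 3) → 1 H
  atom 4: C, bond orders sum to 4 (valence 4) → 0 H
  atom 5: O, bond orders sum to 1 (valence 2) → 1 H
  atom 6: C, bond orders sum to 4 (valence 4) → 0 H
  atom 7: Br (halogen, monovalent) → 0 H
  atom 8: C, bond orders sum to 4 (valence 4) → 0 H
  atom 9: C, bond orders sum to 4 (valence 4) → 0 H
  atom 10: O, bond orders sum to 1 (valence 2) → 1 H
  atom 11: O, bond orders sum to 2 (valence 2) → 0 H
Total hydrogens: 3.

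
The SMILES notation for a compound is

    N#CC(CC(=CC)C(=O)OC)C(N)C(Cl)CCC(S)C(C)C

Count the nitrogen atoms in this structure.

2

Scan the SMILES for N atoms (remember two-letter symbols like Cl and Br are single atoms).
Nitrogen count: 2.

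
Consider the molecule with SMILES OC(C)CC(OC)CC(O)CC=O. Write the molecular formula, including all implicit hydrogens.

Walk through each heavy atom and fill implicit hydrogens from standard valence (C 4, N 3, O 2, S 2, halogen 1):
  atom 1: O, bond orders sum to 1 (valence 2) → 1 H
  atom 2: C, bond orders sum to 3 (valence 4) → 1 H
  atom 3: C, bond orders sum to 1 (valence 4) → 3 H
  atom 4: C, bond orders sum to 2 (valence 4) → 2 H
  atom 5: C, bond orders sum to 3 (valence 4) → 1 H
  atom 6: O, bond orders sum to 2 (valence 2) → 0 H
  atom 7: C, bond orders sum to 1 (valence 4) → 3 H
  atom 8: C, bond orders sum to 2 (valence 4) → 2 H
  atom 9: C, bond orders sum to 3 (valence 4) → 1 H
  atom 10: O, bond orders sum to 1 (valence 2) → 1 H
  atom 11: C, bond orders sum to 2 (valence 4) → 2 H
  atom 12: C, bond orders sum to 3 (valence 4) → 1 H
  atom 13: O, bond orders sum to 2 (valence 2) → 0 H
Totals → C:9, H:18, O:4.
In Hill order: C9H18O4.

C9H18O4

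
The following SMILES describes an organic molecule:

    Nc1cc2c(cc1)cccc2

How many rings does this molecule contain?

2

In SMILES, each pair of matching ring-closure digits denotes one ring-closing bond; the number of such bonds equals the number of independent rings.
Ring-closure bonds here: 2.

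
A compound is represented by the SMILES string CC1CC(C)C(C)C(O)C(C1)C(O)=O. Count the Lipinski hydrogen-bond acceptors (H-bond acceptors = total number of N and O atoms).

N atoms: 0; O atoms: 3.
Lipinski HBA = 0 + 3 = 3.

3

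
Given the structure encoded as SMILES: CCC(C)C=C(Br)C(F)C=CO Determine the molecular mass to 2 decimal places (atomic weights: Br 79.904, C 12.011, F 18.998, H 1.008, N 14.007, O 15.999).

First, the molecular formula is C9H14BrFO (counting implicit H from valence).
  Br: 1 × 79.904 = 79.904
  C: 9 × 12.011 = 108.099
  F: 1 × 18.998 = 18.998
  H: 14 × 1.008 = 14.112
  O: 1 × 15.999 = 15.999
Sum: 1×79.904 + 9×12.011 + 1×18.998 + 14×1.008 + 1×15.999 = 237.112 → 237.11 g/mol.

237.11 g/mol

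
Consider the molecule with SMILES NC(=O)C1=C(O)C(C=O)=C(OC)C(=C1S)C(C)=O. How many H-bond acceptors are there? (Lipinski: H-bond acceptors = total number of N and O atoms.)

N atoms: 1; O atoms: 5.
Lipinski HBA = 1 + 5 = 6.

6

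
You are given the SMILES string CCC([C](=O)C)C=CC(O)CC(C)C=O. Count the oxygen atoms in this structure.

3

Scan the SMILES for O atoms (remember two-letter symbols like Cl and Br are single atoms).
Oxygen count: 3.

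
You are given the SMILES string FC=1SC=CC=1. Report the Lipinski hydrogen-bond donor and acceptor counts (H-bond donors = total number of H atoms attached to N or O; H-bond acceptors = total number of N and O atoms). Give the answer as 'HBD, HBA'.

Donors: find every N or O and count the H atoms it carries.
  (no N or O atoms present)
Lipinski HBD = 0.
Acceptors: N atoms = 0, O atoms = 0 → HBA = 0.

0, 0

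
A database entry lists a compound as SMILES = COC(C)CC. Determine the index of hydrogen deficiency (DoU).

Degree of unsaturation = (number of rings) + (number of π bonds).
Ring closures in the SMILES: 0.
π bonds: none → 0 DoU from unsaturation.
Total DoU = 0 + 0 = 0.

0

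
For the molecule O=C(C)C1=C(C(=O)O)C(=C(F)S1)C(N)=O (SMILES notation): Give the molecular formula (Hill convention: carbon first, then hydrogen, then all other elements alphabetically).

Walk through each heavy atom and fill implicit hydrogens from standard valence (C 4, N 3, O 2, S 2, halogen 1):
  atom 1: O, bond orders sum to 2 (valence 2) → 0 H
  atom 2: C, bond orders sum to 4 (valence 4) → 0 H
  atom 3: C, bond orders sum to 1 (valence 4) → 3 H
  atom 4: C, bond orders sum to 4 (valence 4) → 0 H
  atom 5: C, bond orders sum to 4 (valence 4) → 0 H
  atom 6: C, bond orders sum to 4 (valence 4) → 0 H
  atom 7: O, bond orders sum to 2 (valence 2) → 0 H
  atom 8: O, bond orders sum to 1 (valence 2) → 1 H
  atom 9: C, bond orders sum to 4 (valence 4) → 0 H
  atom 10: C, bond orders sum to 4 (valence 4) → 0 H
  atom 11: F (halogen, monovalent) → 0 H
  atom 12: S, bond orders sum to 2 (valence 2) → 0 H
  atom 13: C, bond orders sum to 4 (valence 4) → 0 H
  atom 14: N, bond orders sum to 1 (valence 3) → 2 H
  atom 15: O, bond orders sum to 2 (valence 2) → 0 H
Totals → C:8, H:6, F:1, N:1, O:4, S:1.
In Hill order: C8H6FNO4S.

C8H6FNO4S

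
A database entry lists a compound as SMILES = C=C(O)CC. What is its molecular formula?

C4H8O

Walk through each heavy atom and fill implicit hydrogens from standard valence (C 4, N 3, O 2, S 2, halogen 1):
  atom 1: C, bond orders sum to 2 (valence 4) → 2 H
  atom 2: C, bond orders sum to 4 (valence 4) → 0 H
  atom 3: O, bond orders sum to 1 (valence 2) → 1 H
  atom 4: C, bond orders sum to 2 (valence 4) → 2 H
  atom 5: C, bond orders sum to 1 (valence 4) → 3 H
Totals → C:4, H:8, O:1.
In Hill order: C4H8O.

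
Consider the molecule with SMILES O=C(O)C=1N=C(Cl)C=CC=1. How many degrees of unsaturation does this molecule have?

5

Molecular formula: C6H4ClNO2.
DoU = (2C + 2 + N − H − X) / 2, where X is the halogen count and O/S are ignored.
    = (2·6 + 2 + 1 − 4 − 1) / 2 = 10 / 2 = 5.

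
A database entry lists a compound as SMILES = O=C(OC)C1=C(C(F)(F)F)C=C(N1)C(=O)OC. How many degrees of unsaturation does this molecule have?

5

Degree of unsaturation = (number of rings) + (number of π bonds).
Ring closures in the SMILES: 1.
π bonds: 4 double bonds (each 1 DoU) → 4 DoU from unsaturation.
Total DoU = 1 + 4 = 5.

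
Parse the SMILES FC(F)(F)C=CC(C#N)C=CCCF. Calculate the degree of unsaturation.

4

Molecular formula: C9H9F4N.
DoU = (2C + 2 + N − H − X) / 2, where X is the halogen count and O/S are ignored.
    = (2·9 + 2 + 1 − 9 − 4) / 2 = 8 / 2 = 4.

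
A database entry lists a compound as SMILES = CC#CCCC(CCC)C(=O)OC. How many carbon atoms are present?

11

Count every carbon token in the SMILES (each C, including those in ring-closure positions and inside branches).
Carbon count: 11.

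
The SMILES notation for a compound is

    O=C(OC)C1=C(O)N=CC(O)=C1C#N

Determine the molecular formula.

Walk through each heavy atom and fill implicit hydrogens from standard valence (C 4, N 3, O 2, S 2, halogen 1):
  atom 1: O, bond orders sum to 2 (valence 2) → 0 H
  atom 2: C, bond orders sum to 4 (valence 4) → 0 H
  atom 3: O, bond orders sum to 2 (valence 2) → 0 H
  atom 4: C, bond orders sum to 1 (valence 4) → 3 H
  atom 5: C, bond orders sum to 4 (valence 4) → 0 H
  atom 6: C, bond orders sum to 4 (valence 4) → 0 H
  atom 7: O, bond orders sum to 1 (valence 2) → 1 H
  atom 8: N, bond orders sum to 3 (valence 3) → 0 H
  atom 9: C, bond orders sum to 3 (valence 4) → 1 H
  atom 10: C, bond orders sum to 4 (valence 4) → 0 H
  atom 11: O, bond orders sum to 1 (valence 2) → 1 H
  atom 12: C, bond orders sum to 4 (valence 4) → 0 H
  atom 13: C, bond orders sum to 4 (valence 4) → 0 H
  atom 14: N, bond orders sum to 3 (valence 3) → 0 H
Totals → C:8, H:6, N:2, O:4.

C8H6N2O4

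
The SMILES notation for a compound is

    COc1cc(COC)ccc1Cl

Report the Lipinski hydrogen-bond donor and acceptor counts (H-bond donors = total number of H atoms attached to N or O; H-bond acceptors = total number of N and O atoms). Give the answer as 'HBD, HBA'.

Donors: find every N or O and count the H atoms it carries.
  atom 2 (O): bond orders sum to 2 → 0 H
  atom 7 (O): bond orders sum to 2 → 0 H
Lipinski HBD = 0.
Acceptors: N atoms = 0, O atoms = 2 → HBA = 2.

0, 2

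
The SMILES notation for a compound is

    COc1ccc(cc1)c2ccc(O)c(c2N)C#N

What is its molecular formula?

C14H12N2O2

Walk through each heavy atom and fill implicit hydrogens from standard valence (C 4, N 3, O 2, S 2, halogen 1); for lowercase aromatic atoms, an aromatic c carries 1 H when it has two neighbours and 0 H with three, and aromatic n carries 0 H:
  atom 1: C, bond orders sum to 1 (valence 4) → 3 H
  atom 2: O, bond orders sum to 2 (valence 2) → 0 H
  atom 3: aromatic c, 3 neighbours → 0 H
  atom 4: aromatic c, 2 neighbours → 1 H
  atom 5: aromatic c, 2 neighbours → 1 H
  atom 6: aromatic c, 3 neighbours → 0 H
  atom 7: aromatic c, 2 neighbours → 1 H
  atom 8: aromatic c, 2 neighbours → 1 H
  atom 9: aromatic c, 3 neighbours → 0 H
  atom 10: aromatic c, 2 neighbours → 1 H
  atom 11: aromatic c, 2 neighbours → 1 H
  atom 12: aromatic c, 3 neighbours → 0 H
  atom 13: O, bond orders sum to 1 (valence 2) → 1 H
  atom 14: aromatic c, 3 neighbours → 0 H
  atom 15: aromatic c, 3 neighbours → 0 H
  atom 16: N, bond orders sum to 1 (valence 3) → 2 H
  atom 17: C, bond orders sum to 4 (valence 4) → 0 H
  atom 18: N, bond orders sum to 3 (valence 3) → 0 H
Totals → C:14, H:12, N:2, O:2.
In Hill order: C14H12N2O2.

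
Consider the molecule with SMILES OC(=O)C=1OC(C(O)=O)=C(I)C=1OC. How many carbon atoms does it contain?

7

Count every carbon token in the SMILES (each C, including those in ring-closure positions and inside branches).
Carbon count: 7.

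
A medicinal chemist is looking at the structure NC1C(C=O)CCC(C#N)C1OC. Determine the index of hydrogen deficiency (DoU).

4

Degree of unsaturation = (number of rings) + (number of π bonds).
Ring closures in the SMILES: 1.
π bonds: 1 double bond (each 1 DoU), 1 triple bond (each 2 DoU) → 3 DoU from unsaturation.
Total DoU = 1 + 3 = 4.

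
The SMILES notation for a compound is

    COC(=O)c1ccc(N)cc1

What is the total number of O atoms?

Scan the SMILES for O atoms (remember two-letter symbols like Cl and Br are single atoms).
Oxygen count: 2.

2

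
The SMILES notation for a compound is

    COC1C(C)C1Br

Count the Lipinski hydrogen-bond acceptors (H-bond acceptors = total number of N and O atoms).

1

N atoms: 0; O atoms: 1.
Lipinski HBA = 0 + 1 = 1.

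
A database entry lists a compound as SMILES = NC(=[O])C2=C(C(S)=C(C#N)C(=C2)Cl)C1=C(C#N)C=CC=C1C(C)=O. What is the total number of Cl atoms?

1

Scan the SMILES for Cl atoms (remember two-letter symbols like Cl and Br are single atoms).
Chlorine count: 1.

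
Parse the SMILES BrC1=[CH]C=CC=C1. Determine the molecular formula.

Walk through each heavy atom and fill implicit hydrogens from standard valence (C 4, N 3, O 2, S 2, halogen 1):
  atom 1: Br (halogen, monovalent) → 0 H
  atom 2: C, bond orders sum to 4 (valence 4) → 0 H
  atom 3: C with explicit H count 1
  atom 4: C, bond orders sum to 3 (valence 4) → 1 H
  atom 5: C, bond orders sum to 3 (valence 4) → 1 H
  atom 6: C, bond orders sum to 3 (valence 4) → 1 H
  atom 7: C, bond orders sum to 3 (valence 4) → 1 H
Totals → C:6, H:5, Br:1.

C6H5Br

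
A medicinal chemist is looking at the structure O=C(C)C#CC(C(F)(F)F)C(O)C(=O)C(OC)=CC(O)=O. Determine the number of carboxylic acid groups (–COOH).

1

The carboxylic acid motif appears at heavy-atom position 19 in the SMILES.
Other groups present: 1 alkene, 1 alkyne, 1 ether, 1 hydroxyl, 2 ketone.
Carboxylic acid count: 1.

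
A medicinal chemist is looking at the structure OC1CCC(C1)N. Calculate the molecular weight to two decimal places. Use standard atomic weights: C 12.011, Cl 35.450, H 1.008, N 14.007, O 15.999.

First, the molecular formula is C5H11NO (counting implicit H from valence).
  C: 5 × 12.011 = 60.055
  H: 11 × 1.008 = 11.088
  N: 1 × 14.007 = 14.007
  O: 1 × 15.999 = 15.999
Sum: 5×12.011 + 11×1.008 + 1×14.007 + 1×15.999 = 101.149 → 101.15 g/mol.

101.15 g/mol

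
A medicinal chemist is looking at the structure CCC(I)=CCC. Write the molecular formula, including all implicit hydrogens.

C6H11I

Walk through each heavy atom and fill implicit hydrogens from standard valence (C 4, N 3, O 2, S 2, halogen 1):
  atom 1: C, bond orders sum to 1 (valence 4) → 3 H
  atom 2: C, bond orders sum to 2 (valence 4) → 2 H
  atom 3: C, bond orders sum to 4 (valence 4) → 0 H
  atom 4: I (halogen, monovalent) → 0 H
  atom 5: C, bond orders sum to 3 (valence 4) → 1 H
  atom 6: C, bond orders sum to 2 (valence 4) → 2 H
  atom 7: C, bond orders sum to 1 (valence 4) → 3 H
Totals → C:6, H:11, I:1.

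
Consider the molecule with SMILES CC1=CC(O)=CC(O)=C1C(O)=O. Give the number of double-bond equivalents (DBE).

5

Molecular formula: C8H8O4.
DoU = (2C + 2 + N − H − X) / 2, where X is the halogen count and O/S are ignored.
    = (2·8 + 2 + 0 − 8 − 0) / 2 = 10 / 2 = 5.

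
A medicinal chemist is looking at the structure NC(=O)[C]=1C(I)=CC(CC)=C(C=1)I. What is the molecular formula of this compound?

Walk through each heavy atom and fill implicit hydrogens from standard valence (C 4, N 3, O 2, S 2, halogen 1):
  atom 1: N, bond orders sum to 1 (valence 3) → 2 H
  atom 2: C, bond orders sum to 4 (valence 4) → 0 H
  atom 3: O, bond orders sum to 2 (valence 2) → 0 H
  atom 4: C with explicit H count 0
  atom 5: C, bond orders sum to 4 (valence 4) → 0 H
  atom 6: I (halogen, monovalent) → 0 H
  atom 7: C, bond orders sum to 3 (valence 4) → 1 H
  atom 8: C, bond orders sum to 4 (valence 4) → 0 H
  atom 9: C, bond orders sum to 2 (valence 4) → 2 H
  atom 10: C, bond orders sum to 1 (valence 4) → 3 H
  atom 11: C, bond orders sum to 4 (valence 4) → 0 H
  atom 12: C, bond orders sum to 3 (valence 4) → 1 H
  atom 13: I (halogen, monovalent) → 0 H
Totals → C:9, H:9, I:2, N:1, O:1.

C9H9I2NO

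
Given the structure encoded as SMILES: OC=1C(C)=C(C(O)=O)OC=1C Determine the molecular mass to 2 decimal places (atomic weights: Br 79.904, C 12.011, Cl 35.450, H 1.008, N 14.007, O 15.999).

156.14 g/mol

First, the molecular formula is C7H8O4 (counting implicit H from valence).
  C: 7 × 12.011 = 84.077
  H: 8 × 1.008 = 8.064
  O: 4 × 15.999 = 63.996
Sum: 7×12.011 + 8×1.008 + 4×15.999 = 156.137 → 156.14 g/mol.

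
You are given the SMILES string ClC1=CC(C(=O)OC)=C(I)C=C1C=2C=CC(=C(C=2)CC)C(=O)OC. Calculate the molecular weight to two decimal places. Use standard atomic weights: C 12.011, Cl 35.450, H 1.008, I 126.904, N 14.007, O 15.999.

458.68 g/mol

First, the molecular formula is C18H16ClIO4 (counting implicit H from valence).
  C: 18 × 12.011 = 216.198
  Cl: 1 × 35.450 = 35.450
  H: 16 × 1.008 = 16.128
  I: 1 × 126.904 = 126.904
  O: 4 × 15.999 = 63.996
Sum: 18×12.011 + 1×35.450 + 16×1.008 + 1×126.904 + 4×15.999 = 458.676 → 458.68 g/mol.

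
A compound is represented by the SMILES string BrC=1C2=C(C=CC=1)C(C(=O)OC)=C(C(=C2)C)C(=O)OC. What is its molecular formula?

Walk through each heavy atom and fill implicit hydrogens from standard valence (C 4, N 3, O 2, S 2, halogen 1):
  atom 1: Br (halogen, monovalent) → 0 H
  atom 2: C, bond orders sum to 4 (valence 4) → 0 H
  atom 3: C, bond orders sum to 4 (valence 4) → 0 H
  atom 4: C, bond orders sum to 4 (valence 4) → 0 H
  atom 5: C, bond orders sum to 3 (valence 4) → 1 H
  atom 6: C, bond orders sum to 3 (valence 4) → 1 H
  atom 7: C, bond orders sum to 3 (valence 4) → 1 H
  atom 8: C, bond orders sum to 4 (valence 4) → 0 H
  atom 9: C, bond orders sum to 4 (valence 4) → 0 H
  atom 10: O, bond orders sum to 2 (valence 2) → 0 H
  atom 11: O, bond orders sum to 2 (valence 2) → 0 H
  atom 12: C, bond orders sum to 1 (valence 4) → 3 H
  atom 13: C, bond orders sum to 4 (valence 4) → 0 H
  atom 14: C, bond orders sum to 4 (valence 4) → 0 H
  atom 15: C, bond orders sum to 3 (valence 4) → 1 H
  atom 16: C, bond orders sum to 1 (valence 4) → 3 H
  atom 17: C, bond orders sum to 4 (valence 4) → 0 H
  atom 18: O, bond orders sum to 2 (valence 2) → 0 H
  atom 19: O, bond orders sum to 2 (valence 2) → 0 H
  atom 20: C, bond orders sum to 1 (valence 4) → 3 H
Totals → C:15, H:13, Br:1, O:4.
In Hill order: C15H13BrO4.

C15H13BrO4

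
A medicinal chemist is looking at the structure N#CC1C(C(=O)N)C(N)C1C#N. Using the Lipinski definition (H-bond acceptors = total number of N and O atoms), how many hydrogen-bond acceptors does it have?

5

N atoms: 4; O atoms: 1.
Lipinski HBA = 4 + 1 = 5.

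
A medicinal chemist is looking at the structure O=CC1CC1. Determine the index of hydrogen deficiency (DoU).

2

Degree of unsaturation = (number of rings) + (number of π bonds).
Ring closures in the SMILES: 1.
π bonds: 1 double bond (each 1 DoU) → 1 DoU from unsaturation.
Total DoU = 1 + 1 = 2.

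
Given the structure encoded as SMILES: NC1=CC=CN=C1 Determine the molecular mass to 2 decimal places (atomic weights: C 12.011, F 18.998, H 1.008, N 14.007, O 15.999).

First, the molecular formula is C5H6N2 (counting implicit H from valence).
  C: 5 × 12.011 = 60.055
  H: 6 × 1.008 = 6.048
  N: 2 × 14.007 = 28.014
Sum: 5×12.011 + 6×1.008 + 2×14.007 = 94.117 → 94.12 g/mol.

94.12 g/mol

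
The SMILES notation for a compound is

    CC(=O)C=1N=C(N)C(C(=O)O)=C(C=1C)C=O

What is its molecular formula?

C10H10N2O4

Walk through each heavy atom and fill implicit hydrogens from standard valence (C 4, N 3, O 2, S 2, halogen 1):
  atom 1: C, bond orders sum to 1 (valence 4) → 3 H
  atom 2: C, bond orders sum to 4 (valence 4) → 0 H
  atom 3: O, bond orders sum to 2 (valence 2) → 0 H
  atom 4: C, bond orders sum to 4 (valence 4) → 0 H
  atom 5: N, bond orders sum to 3 (valence 3) → 0 H
  atom 6: C, bond orders sum to 4 (valence 4) → 0 H
  atom 7: N, bond orders sum to 1 (valence 3) → 2 H
  atom 8: C, bond orders sum to 4 (valence 4) → 0 H
  atom 9: C, bond orders sum to 4 (valence 4) → 0 H
  atom 10: O, bond orders sum to 2 (valence 2) → 0 H
  atom 11: O, bond orders sum to 1 (valence 2) → 1 H
  atom 12: C, bond orders sum to 4 (valence 4) → 0 H
  atom 13: C, bond orders sum to 4 (valence 4) → 0 H
  atom 14: C, bond orders sum to 1 (valence 4) → 3 H
  atom 15: C, bond orders sum to 3 (valence 4) → 1 H
  atom 16: O, bond orders sum to 2 (valence 2) → 0 H
Totals → C:10, H:10, N:2, O:4.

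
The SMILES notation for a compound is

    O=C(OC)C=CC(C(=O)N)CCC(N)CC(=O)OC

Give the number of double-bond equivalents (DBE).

Degree of unsaturation = (number of rings) + (number of π bonds).
Ring closures in the SMILES: 0.
π bonds: 4 double bonds (each 1 DoU) → 4 DoU from unsaturation.
Total DoU = 0 + 4 = 4.

4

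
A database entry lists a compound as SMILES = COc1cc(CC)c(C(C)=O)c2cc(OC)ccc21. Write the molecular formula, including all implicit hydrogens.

Walk through each heavy atom and fill implicit hydrogens from standard valence (C 4, N 3, O 2, S 2, halogen 1); for lowercase aromatic atoms, an aromatic c carries 1 H when it has two neighbours and 0 H with three, and aromatic n carries 0 H:
  atom 1: C, bond orders sum to 1 (valence 4) → 3 H
  atom 2: O, bond orders sum to 2 (valence 2) → 0 H
  atom 3: aromatic c, 3 neighbours → 0 H
  atom 4: aromatic c, 2 neighbours → 1 H
  atom 5: aromatic c, 3 neighbours → 0 H
  atom 6: C, bond orders sum to 2 (valence 4) → 2 H
  atom 7: C, bond orders sum to 1 (valence 4) → 3 H
  atom 8: aromatic c, 3 neighbours → 0 H
  atom 9: C, bond orders sum to 4 (valence 4) → 0 H
  atom 10: C, bond orders sum to 1 (valence 4) → 3 H
  atom 11: O, bond orders sum to 2 (valence 2) → 0 H
  atom 12: aromatic c, 3 neighbours → 0 H
  atom 13: aromatic c, 2 neighbours → 1 H
  atom 14: aromatic c, 3 neighbours → 0 H
  atom 15: O, bond orders sum to 2 (valence 2) → 0 H
  atom 16: C, bond orders sum to 1 (valence 4) → 3 H
  atom 17: aromatic c, 2 neighbours → 1 H
  atom 18: aromatic c, 2 neighbours → 1 H
  atom 19: aromatic c, 3 neighbours → 0 H
Totals → C:16, H:18, O:3.
In Hill order: C16H18O3.

C16H18O3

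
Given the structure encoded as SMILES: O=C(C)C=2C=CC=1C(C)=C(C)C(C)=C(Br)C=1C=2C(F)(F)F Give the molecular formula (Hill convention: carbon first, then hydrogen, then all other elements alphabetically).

C16H14BrF3O

Walk through each heavy atom and fill implicit hydrogens from standard valence (C 4, N 3, O 2, S 2, halogen 1):
  atom 1: O, bond orders sum to 2 (valence 2) → 0 H
  atom 2: C, bond orders sum to 4 (valence 4) → 0 H
  atom 3: C, bond orders sum to 1 (valence 4) → 3 H
  atom 4: C, bond orders sum to 4 (valence 4) → 0 H
  atom 5: C, bond orders sum to 3 (valence 4) → 1 H
  atom 6: C, bond orders sum to 3 (valence 4) → 1 H
  atom 7: C, bond orders sum to 4 (valence 4) → 0 H
  atom 8: C, bond orders sum to 4 (valence 4) → 0 H
  atom 9: C, bond orders sum to 1 (valence 4) → 3 H
  atom 10: C, bond orders sum to 4 (valence 4) → 0 H
  atom 11: C, bond orders sum to 1 (valence 4) → 3 H
  atom 12: C, bond orders sum to 4 (valence 4) → 0 H
  atom 13: C, bond orders sum to 1 (valence 4) → 3 H
  atom 14: C, bond orders sum to 4 (valence 4) → 0 H
  atom 15: Br (halogen, monovalent) → 0 H
  atom 16: C, bond orders sum to 4 (valence 4) → 0 H
  atom 17: C, bond orders sum to 4 (valence 4) → 0 H
  atom 18: C, bond orders sum to 4 (valence 4) → 0 H
  atom 19: F (halogen, monovalent) → 0 H
  atom 20: F (halogen, monovalent) → 0 H
  atom 21: F (halogen, monovalent) → 0 H
Totals → C:16, H:14, Br:1, F:3, O:1.
In Hill order: C16H14BrF3O.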